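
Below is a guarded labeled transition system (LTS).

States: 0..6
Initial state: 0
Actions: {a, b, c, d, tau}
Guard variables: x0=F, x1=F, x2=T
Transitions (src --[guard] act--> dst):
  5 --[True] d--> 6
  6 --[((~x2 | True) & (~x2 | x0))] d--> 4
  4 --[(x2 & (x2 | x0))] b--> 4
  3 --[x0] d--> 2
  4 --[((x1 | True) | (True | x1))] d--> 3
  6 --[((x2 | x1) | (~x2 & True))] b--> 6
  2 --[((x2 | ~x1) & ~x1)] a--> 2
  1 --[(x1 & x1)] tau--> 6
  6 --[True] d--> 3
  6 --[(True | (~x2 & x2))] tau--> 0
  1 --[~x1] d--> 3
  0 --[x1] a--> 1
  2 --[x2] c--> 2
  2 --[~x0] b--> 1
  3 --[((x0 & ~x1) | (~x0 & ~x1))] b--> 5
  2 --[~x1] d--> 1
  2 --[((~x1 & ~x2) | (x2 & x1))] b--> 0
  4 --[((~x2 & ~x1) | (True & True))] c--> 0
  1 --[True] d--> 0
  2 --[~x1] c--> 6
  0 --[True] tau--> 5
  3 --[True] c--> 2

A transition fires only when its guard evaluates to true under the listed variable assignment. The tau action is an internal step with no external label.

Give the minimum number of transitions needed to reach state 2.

BFS to 2:
  L0 = {0}
  L1 = {5}
  L2 = {6}
  L3 = {3}
  L4 = {2}
2 enters at depth 4; path tau·d·d·c

Answer: 4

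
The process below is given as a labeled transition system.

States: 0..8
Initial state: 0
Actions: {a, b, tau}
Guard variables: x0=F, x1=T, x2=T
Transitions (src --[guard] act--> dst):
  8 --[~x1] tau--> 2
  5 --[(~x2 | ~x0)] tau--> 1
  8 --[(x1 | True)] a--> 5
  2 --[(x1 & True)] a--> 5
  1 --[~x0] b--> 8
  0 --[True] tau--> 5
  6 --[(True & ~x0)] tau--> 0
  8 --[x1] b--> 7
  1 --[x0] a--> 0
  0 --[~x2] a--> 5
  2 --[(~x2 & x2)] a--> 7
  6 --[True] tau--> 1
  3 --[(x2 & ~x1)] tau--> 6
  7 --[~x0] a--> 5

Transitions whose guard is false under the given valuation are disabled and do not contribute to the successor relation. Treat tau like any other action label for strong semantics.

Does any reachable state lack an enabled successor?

Answer: DEADLOCK-FREE

Working:
R = {0,1,5,7,8}
  0: tau→5  [1 out]
  1: b→8  [1 out]
  5: tau→1  [1 out]
  7: a→5  [1 out]
  8: a→5  b→7  [2 out]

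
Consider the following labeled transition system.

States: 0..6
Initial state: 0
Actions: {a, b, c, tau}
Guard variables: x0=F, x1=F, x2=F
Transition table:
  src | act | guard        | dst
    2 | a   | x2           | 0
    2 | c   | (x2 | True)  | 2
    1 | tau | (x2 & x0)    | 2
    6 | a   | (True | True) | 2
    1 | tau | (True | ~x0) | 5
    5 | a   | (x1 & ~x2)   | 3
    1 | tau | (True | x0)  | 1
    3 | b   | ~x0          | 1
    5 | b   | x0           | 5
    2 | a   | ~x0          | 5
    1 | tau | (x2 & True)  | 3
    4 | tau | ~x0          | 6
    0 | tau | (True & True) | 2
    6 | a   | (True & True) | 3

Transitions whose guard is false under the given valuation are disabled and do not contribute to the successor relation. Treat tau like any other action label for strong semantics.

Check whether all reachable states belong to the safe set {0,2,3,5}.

Answer: INVARIANT HOLDS

Working:
Safe = {0,2,3,5}
Reachable = {0,2,5}
  0: safe
  2: safe
  5: safe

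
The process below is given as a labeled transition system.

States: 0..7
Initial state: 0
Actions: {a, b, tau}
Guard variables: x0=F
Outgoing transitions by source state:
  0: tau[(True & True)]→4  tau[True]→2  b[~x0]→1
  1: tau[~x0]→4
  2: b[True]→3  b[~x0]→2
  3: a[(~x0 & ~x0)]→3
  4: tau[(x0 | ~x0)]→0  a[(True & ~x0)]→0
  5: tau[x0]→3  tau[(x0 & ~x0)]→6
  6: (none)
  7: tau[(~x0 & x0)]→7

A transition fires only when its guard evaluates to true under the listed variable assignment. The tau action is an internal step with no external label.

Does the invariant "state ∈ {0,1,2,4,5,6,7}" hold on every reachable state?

Answer: INVARIANT VIOLATED at state 3

Analysis:
Allowed set {0,1,2,4,5,6,7}
Reach set: {0,1,2,3,4}
  0: safe
  1: safe
  2: safe
  3: ✗ unsafe
  4: safe
counterexample path to 3: tau·b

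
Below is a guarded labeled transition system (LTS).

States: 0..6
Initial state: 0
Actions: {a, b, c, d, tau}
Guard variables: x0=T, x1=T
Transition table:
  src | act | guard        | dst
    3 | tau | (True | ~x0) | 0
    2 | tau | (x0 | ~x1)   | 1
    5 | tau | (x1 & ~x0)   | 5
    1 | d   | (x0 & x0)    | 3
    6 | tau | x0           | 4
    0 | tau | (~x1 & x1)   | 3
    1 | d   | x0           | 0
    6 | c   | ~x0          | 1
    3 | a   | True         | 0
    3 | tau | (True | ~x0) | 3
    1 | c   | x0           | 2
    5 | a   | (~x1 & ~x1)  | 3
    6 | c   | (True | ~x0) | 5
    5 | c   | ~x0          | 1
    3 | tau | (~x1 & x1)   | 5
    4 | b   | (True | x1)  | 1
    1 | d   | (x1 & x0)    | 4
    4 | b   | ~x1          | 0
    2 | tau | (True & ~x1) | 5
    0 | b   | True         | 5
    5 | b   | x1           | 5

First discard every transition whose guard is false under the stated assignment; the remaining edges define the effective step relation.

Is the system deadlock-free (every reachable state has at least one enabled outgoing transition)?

Reachable = {0,5}
  0: b→5  [1 exit(s)]
  5: b→5  [1 exit(s)]

Answer: DEADLOCK-FREE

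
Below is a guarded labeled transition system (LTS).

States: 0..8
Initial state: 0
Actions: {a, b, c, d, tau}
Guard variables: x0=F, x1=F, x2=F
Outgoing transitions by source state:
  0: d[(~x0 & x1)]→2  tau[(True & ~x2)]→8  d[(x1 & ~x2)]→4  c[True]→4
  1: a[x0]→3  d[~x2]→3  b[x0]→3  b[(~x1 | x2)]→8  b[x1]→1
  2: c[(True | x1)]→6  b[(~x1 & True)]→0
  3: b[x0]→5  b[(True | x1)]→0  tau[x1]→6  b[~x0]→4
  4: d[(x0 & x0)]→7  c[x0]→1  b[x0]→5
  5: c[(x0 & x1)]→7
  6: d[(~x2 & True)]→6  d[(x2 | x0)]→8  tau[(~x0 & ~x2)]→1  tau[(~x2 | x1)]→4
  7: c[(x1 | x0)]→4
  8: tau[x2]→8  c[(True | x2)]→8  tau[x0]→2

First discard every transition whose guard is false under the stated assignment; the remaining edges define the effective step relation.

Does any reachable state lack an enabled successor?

Reach set: {0,4,8}
  0: c→4  tau→8  [2 out]
  4: ∅  [no exit]
  8: c→8  [1 out]
trace reaching 4: c

Answer: DEADLOCK at state 4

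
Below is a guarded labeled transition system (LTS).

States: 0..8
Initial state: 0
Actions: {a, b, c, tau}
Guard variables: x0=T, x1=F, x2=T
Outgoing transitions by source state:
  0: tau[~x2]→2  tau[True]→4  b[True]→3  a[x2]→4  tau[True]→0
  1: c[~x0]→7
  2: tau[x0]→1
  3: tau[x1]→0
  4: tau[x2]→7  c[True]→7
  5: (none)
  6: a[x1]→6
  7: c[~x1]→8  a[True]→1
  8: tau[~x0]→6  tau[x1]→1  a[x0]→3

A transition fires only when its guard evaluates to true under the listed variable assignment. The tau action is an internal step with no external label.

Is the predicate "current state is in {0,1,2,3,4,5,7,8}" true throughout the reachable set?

Allowed set {0,1,2,3,4,5,7,8}
Reachable = {0,1,3,4,7,8}
  0: safe
  1: safe
  3: safe
  4: safe
  7: safe
  8: safe

Answer: INVARIANT HOLDS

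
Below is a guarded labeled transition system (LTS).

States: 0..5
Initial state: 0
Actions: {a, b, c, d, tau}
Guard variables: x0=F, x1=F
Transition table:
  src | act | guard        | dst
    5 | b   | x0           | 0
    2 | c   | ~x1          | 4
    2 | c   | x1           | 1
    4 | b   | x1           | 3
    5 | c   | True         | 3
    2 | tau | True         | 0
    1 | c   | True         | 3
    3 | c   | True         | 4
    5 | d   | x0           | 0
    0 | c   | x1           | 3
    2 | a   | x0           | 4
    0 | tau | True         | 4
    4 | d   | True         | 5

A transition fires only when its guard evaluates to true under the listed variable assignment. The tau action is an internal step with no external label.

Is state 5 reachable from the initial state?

After dropping false guards: 7 live edges.
depth 0: {0}
depth 1: {4}  now seen {0,4}
depth 2: {5}  now seen {0,4,5}
depth 3: {3}  now seen {0,3,4,5}
R = {0,3,4,5}
trace reaching 5: tau·d

Answer: REACHABLE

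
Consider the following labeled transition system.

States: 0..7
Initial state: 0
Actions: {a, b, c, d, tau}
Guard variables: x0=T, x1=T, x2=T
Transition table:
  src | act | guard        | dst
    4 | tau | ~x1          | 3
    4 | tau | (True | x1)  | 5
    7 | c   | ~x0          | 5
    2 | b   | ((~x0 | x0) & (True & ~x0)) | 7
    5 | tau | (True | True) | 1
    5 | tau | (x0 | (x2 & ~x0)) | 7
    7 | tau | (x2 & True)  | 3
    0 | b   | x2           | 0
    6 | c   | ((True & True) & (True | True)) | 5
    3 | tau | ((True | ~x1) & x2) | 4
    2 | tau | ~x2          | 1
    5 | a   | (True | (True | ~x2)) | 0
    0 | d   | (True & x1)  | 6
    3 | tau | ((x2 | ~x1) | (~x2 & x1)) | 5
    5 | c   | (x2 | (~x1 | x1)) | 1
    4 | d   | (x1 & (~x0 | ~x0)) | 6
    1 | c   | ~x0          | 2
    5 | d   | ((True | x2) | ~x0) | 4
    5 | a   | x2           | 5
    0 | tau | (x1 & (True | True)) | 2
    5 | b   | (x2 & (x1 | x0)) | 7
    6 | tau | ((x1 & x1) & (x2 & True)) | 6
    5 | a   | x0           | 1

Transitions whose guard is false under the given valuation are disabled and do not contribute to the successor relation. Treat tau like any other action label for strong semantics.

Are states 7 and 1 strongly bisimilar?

Answer: NOT BISIMILAR

Analysis:
Refine partition for ~:
  round 0: {{0,1,2,3,4,5,6,7}}
  round 1: {{0},{1,2},{3,4,7},{5},{6}}
  round 2: {{0},{1,2},{3},{4},{5},{6},{7}}
Fixed point at round 3; 7 class(es).
class of 7: {7}; class of 1: {1,2}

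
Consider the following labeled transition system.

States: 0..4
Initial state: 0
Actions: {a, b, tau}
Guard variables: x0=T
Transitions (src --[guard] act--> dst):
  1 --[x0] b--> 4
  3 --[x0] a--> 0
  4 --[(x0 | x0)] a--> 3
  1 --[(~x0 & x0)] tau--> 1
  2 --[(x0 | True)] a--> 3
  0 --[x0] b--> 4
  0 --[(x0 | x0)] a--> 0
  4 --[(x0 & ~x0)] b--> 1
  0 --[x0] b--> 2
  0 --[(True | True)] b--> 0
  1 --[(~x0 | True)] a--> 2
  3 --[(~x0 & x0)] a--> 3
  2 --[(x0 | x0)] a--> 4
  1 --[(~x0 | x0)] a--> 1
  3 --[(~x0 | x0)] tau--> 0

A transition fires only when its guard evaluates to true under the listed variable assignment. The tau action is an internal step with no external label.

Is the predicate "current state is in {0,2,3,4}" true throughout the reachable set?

Safe = {0,2,3,4}
Reachable = {0,2,3,4}
  0: ok
  2: ok
  3: ok
  4: ok

Answer: INVARIANT HOLDS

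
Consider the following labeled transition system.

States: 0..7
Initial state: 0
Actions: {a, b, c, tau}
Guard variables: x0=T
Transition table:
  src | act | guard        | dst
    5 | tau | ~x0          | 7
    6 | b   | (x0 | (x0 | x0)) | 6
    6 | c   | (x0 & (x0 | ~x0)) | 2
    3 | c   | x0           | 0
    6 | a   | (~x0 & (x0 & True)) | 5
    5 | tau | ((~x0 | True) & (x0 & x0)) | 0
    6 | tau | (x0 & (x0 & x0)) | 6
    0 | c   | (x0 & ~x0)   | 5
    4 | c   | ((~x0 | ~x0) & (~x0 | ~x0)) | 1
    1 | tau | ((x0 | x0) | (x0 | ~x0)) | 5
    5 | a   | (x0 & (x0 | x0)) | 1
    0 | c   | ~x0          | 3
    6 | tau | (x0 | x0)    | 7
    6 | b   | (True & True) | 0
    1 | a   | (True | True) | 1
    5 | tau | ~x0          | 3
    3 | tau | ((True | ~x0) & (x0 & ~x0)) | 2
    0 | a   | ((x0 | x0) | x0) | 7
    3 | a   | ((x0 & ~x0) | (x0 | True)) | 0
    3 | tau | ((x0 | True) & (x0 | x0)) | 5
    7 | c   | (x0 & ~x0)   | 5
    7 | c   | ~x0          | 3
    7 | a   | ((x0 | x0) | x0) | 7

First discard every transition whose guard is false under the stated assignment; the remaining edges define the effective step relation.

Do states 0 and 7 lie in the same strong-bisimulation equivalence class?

Answer: BISIMILAR

Trace:
Refine partition for ~:
  π0 = {{0,1,2,3,4,5,6,7}}
  π1 = {{0,7},{1,5},{2,4},{3},{6}}
  π2 = {{0,7},{1},{2,4},{3},{5},{6}}
stable after 3 split(s): 6 block(s)
class of 0: {0,7}; class of 7: {0,7}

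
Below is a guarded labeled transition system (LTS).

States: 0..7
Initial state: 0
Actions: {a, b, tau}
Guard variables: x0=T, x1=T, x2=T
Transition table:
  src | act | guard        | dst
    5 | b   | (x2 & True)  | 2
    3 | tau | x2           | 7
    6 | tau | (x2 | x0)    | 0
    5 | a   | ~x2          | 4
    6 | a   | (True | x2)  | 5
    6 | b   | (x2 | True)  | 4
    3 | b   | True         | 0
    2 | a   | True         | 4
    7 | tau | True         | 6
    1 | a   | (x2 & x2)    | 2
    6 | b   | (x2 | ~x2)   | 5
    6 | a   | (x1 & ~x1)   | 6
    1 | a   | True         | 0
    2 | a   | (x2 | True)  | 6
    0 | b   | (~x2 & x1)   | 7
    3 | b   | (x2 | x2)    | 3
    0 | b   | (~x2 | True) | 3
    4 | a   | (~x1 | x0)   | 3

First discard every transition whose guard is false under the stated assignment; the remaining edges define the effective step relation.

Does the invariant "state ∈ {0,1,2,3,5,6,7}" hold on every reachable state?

Allowed set {0,1,2,3,5,6,7}
Reach set: {0,2,3,4,5,6,7}
  0: ✓
  2: ✓
  3: ✓
  4: outside
  5: ✓
  6: ✓
  7: ✓
counterexample path to 4: b·tau·tau·b

Answer: INVARIANT VIOLATED at state 4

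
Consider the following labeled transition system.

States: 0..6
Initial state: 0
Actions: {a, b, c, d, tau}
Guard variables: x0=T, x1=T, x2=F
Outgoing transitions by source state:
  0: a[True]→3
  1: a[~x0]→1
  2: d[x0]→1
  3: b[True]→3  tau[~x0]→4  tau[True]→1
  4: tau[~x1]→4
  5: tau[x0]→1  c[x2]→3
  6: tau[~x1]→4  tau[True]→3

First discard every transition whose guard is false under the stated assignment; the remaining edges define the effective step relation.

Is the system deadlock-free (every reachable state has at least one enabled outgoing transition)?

Reachable = {0,1,3}
  0: a→3  [deg 1]
  1: ∅  [deadlock]
  3: b→3  tau→1  [deg 2]
trace reaching 1: a·tau

Answer: DEADLOCK at state 1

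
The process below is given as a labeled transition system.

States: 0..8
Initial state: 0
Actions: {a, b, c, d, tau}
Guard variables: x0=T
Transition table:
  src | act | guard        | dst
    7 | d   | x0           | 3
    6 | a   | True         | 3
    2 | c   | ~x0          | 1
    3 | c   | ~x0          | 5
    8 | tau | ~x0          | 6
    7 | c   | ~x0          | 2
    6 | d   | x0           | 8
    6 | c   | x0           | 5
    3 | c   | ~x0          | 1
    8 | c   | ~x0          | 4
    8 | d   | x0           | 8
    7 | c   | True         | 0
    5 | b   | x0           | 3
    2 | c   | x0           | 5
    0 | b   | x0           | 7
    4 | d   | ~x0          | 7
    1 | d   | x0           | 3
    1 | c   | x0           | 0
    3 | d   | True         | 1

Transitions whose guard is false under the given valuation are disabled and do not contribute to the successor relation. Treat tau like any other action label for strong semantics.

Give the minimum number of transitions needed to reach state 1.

Layered search for 1:
  depth 0: {0}
  depth 1: {7}
  depth 2: {3}
  depth 3: {1}
depth(1)=3, e.g. b·d·d

Answer: 3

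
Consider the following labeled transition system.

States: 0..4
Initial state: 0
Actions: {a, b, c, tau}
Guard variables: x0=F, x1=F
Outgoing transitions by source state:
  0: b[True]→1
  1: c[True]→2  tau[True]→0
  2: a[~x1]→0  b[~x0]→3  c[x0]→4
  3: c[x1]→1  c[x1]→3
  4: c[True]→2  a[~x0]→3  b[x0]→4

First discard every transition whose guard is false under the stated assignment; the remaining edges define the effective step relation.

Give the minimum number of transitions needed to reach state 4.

Answer: UNREACHABLE

Analysis:
BFS to 4:
  Layer 0: {0}
  Layer 1: {1}
  Layer 2: {2}
  Layer 3: {3}
4 never appears.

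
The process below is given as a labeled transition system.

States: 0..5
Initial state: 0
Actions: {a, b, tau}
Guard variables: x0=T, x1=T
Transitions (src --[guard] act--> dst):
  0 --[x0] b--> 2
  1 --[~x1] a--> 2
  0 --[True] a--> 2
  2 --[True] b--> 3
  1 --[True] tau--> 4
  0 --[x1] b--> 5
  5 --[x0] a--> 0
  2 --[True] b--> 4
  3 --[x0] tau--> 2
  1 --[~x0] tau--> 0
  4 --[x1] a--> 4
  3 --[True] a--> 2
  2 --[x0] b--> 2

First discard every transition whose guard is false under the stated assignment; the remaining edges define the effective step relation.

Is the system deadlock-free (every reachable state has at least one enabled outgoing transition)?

R = {0,2,3,4,5}
  0: a→2  b→2  b→5  [deg 3]
  2: b→2  b→3  b→4  [deg 3]
  3: a→2  tau→2  [deg 2]
  4: a→4  [deg 1]
  5: a→0  [deg 1]

Answer: DEADLOCK-FREE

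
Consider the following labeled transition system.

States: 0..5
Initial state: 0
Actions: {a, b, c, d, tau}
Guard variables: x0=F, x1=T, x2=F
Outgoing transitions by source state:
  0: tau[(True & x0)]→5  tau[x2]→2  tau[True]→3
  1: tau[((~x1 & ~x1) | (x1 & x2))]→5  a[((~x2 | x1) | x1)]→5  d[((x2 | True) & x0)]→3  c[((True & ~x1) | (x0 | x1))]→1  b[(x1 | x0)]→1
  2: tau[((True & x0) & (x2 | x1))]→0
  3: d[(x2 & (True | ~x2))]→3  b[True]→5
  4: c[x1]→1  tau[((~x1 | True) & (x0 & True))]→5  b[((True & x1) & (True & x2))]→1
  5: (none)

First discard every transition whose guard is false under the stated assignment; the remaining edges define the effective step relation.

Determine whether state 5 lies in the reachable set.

Answer: REACHABLE

Working:
Guard filter leaves 6 enabled edge(s).
depth 0: {0}
depth 1: {3}  total {0,3}
depth 2: {5}  total {0,3,5}
Reach set: {0,3,5}
witness 5: tau·b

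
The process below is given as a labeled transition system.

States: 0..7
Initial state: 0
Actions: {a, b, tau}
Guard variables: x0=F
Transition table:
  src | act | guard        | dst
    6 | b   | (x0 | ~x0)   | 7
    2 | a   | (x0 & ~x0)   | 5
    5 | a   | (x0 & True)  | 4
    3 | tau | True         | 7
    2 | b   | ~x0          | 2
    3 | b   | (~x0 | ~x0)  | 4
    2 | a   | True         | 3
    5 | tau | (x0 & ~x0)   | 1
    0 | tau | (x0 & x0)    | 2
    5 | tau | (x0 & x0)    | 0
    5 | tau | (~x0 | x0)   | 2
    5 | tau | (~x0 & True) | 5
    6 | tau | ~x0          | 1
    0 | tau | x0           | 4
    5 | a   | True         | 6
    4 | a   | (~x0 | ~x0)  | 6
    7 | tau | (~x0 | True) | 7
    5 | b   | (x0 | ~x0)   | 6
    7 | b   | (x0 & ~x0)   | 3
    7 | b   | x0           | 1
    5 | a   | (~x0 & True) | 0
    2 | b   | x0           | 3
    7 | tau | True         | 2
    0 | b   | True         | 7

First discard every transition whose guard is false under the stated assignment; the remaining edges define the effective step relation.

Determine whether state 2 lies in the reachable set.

Guard filter leaves 15 enabled edge(s).
Layer 0: {0}
Layer 1: {7}  total {0,7}
Layer 2: {2}  total {0,2,7}
Layer 3: {3}  total {0,2,3,7}
Layer 4: {4}  total {0,2,3,4,7}
Layer 5: {6}  total {0,2,3,4,6,7}
Layer 6: {1}  total {0,1,2,3,4,6,7}
R = {0,1,2,3,4,6,7}
Path to 2: b·tau

Answer: REACHABLE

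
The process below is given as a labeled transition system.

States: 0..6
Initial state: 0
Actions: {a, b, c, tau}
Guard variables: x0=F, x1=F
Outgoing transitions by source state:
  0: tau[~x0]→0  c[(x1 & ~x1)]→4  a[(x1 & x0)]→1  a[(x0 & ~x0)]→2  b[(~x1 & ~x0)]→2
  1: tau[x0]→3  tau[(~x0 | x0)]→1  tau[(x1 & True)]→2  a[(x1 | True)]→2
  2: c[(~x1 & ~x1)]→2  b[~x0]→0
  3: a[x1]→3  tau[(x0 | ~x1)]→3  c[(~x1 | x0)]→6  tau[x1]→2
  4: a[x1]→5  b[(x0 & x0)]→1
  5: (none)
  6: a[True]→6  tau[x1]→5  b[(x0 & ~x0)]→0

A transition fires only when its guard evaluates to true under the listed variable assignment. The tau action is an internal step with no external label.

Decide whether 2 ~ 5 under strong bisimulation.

Answer: NOT BISIMILAR

Working:
Bisimulation quotient by refinement:
  round 0: {{0,1,2,3,4,5,6}}
  round 1: {{0},{1},{2},{3},{4,5},{6}}
Fixed point at round 2; 6 class(es).
class of 2: {2}; class of 5: {4,5}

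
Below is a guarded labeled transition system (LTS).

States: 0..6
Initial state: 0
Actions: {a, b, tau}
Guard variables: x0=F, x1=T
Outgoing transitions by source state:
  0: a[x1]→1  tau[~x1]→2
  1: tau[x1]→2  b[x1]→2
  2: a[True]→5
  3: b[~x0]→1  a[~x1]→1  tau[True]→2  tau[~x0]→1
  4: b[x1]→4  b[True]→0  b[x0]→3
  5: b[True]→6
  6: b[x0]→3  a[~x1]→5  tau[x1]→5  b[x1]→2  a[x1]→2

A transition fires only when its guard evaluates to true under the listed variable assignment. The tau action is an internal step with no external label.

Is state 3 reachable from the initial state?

Answer: UNREACHABLE

Working:
13 transition(s) survive guard evaluation.
Layer 0: {0}
Layer 1: {1}  total {0,1}
Layer 2: {2}  total {0,1,2}
Layer 3: {5}  total {0,1,2,5}
Layer 4: {6}  total {0,1,2,5,6}
R = {0,1,2,5,6}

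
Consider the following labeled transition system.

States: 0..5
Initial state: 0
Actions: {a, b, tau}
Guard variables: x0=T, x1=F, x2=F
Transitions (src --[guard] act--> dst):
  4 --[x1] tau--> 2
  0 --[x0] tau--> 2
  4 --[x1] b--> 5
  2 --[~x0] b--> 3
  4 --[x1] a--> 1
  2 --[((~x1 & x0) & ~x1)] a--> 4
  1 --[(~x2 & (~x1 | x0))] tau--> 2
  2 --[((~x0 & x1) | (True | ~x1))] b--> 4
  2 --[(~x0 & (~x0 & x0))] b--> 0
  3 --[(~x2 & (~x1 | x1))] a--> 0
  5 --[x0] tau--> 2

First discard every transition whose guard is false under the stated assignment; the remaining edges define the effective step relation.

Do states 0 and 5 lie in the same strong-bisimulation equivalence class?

Answer: BISIMILAR

Trace:
Bisimulation quotient by refinement:
  π0 = {{0,1,2,3,4,5}}
  π1 = {{0,1,5},{2},{3},{4}}
4 equivalence class(es) (converged in 2)
[0]={0,1,5}  [5]={0,1,5}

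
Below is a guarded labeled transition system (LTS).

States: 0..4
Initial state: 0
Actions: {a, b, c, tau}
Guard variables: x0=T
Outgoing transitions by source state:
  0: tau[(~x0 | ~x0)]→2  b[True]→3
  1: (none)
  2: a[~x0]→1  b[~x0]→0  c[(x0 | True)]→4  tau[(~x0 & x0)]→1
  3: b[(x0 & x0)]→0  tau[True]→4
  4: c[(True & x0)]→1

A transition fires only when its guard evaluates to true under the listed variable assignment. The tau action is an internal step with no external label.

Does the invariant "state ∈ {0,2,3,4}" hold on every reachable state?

Allowed set {0,2,3,4}
Reach set: {0,1,3,4}
  0: ok
  1: ✗ unsafe
  3: ok
  4: ok
reach 1 via b·tau·c — violates

Answer: INVARIANT VIOLATED at state 1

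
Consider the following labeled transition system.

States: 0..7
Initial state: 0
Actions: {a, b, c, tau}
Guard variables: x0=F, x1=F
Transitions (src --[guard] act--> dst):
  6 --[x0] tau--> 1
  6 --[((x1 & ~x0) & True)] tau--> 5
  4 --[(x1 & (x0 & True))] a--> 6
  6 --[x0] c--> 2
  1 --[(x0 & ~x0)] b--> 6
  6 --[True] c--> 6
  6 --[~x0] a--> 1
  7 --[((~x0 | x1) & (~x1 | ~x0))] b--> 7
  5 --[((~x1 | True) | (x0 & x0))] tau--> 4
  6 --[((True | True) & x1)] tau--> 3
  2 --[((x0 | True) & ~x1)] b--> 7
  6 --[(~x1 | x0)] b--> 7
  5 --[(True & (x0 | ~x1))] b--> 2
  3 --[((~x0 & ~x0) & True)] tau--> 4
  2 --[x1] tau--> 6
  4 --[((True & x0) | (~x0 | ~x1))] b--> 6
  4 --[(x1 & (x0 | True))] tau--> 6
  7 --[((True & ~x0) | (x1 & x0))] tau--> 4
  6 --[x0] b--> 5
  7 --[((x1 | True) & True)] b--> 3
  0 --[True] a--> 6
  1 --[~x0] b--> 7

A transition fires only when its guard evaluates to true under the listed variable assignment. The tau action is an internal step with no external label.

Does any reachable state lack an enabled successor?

Answer: DEADLOCK-FREE

Working:
Reachable = {0,1,3,4,6,7}
  0: a→6  [1 exit(s)]
  1: b→7  [1 exit(s)]
  3: tau→4  [1 exit(s)]
  4: b→6  [1 exit(s)]
  6: a→1  b→7  c→6  [3 exit(s)]
  7: b→3  b→7  tau→4  [3 exit(s)]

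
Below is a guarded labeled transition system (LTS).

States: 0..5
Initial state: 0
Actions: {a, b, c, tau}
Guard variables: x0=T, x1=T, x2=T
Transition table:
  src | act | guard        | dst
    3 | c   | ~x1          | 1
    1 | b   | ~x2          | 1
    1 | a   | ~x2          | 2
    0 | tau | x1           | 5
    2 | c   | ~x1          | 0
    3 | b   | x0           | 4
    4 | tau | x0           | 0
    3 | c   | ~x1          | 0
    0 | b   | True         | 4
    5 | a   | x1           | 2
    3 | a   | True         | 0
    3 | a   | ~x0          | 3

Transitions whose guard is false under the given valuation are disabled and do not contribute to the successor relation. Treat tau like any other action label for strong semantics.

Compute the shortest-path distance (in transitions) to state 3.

Answer: UNREACHABLE

Trace:
Layered search for 3:
  L0 = {0}
  L1 = {4,5}
  L2 = {2}
3 never appears.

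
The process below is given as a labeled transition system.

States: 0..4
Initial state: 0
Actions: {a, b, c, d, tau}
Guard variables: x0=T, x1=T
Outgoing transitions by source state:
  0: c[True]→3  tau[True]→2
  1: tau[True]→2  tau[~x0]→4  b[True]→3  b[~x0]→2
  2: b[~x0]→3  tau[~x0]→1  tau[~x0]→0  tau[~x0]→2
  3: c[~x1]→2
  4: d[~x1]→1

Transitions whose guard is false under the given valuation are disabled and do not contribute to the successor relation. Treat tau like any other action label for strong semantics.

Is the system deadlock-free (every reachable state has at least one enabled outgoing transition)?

Reachable = {0,2,3}
  0: c→3  tau→2  [2 exit(s)]
  2: ∅  [no exit]
  3: ∅  [no exit]
Path to 2: tau

Answer: DEADLOCK at state 2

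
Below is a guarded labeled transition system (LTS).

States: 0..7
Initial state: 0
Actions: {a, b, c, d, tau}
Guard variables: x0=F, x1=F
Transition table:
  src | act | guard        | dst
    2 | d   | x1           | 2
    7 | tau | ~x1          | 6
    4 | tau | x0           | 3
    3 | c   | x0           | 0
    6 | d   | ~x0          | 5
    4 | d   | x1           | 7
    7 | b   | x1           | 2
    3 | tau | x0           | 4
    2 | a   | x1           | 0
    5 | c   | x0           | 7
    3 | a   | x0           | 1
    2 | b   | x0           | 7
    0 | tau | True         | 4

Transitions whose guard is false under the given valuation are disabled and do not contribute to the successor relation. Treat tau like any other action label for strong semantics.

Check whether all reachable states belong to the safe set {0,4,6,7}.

Safe = {0,4,6,7}
Reach set: {0,4}
  0: ok
  4: ok

Answer: INVARIANT HOLDS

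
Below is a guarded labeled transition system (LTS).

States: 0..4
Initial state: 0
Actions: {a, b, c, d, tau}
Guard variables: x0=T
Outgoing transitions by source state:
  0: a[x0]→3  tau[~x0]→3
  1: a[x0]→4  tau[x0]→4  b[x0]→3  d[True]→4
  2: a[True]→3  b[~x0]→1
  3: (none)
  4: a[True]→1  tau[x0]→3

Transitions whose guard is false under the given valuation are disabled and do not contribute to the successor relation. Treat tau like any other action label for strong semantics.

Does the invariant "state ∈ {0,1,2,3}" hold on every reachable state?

Answer: INVARIANT HOLDS

Analysis:
Safe = {0,1,2,3}
R = {0,3}
  0: ok
  3: ok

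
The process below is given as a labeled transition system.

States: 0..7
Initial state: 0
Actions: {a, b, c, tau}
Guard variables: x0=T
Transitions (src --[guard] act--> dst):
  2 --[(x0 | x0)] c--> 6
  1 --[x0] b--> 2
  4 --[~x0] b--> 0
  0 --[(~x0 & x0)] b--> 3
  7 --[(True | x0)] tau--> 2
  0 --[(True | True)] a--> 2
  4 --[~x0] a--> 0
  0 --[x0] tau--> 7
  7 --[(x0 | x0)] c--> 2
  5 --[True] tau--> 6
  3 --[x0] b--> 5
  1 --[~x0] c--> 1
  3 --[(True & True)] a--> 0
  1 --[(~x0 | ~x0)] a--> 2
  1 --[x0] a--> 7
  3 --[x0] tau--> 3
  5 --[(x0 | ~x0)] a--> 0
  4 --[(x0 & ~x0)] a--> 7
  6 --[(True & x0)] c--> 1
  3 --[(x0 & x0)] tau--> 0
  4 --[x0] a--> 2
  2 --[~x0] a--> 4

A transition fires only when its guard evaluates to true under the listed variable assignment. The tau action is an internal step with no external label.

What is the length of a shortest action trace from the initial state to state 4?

Breadth-first toward 4:
  Layer 0: {0}
  Layer 1: {2,7}
  Layer 2: {6}
  Layer 3: {1}
4 never appears.

Answer: UNREACHABLE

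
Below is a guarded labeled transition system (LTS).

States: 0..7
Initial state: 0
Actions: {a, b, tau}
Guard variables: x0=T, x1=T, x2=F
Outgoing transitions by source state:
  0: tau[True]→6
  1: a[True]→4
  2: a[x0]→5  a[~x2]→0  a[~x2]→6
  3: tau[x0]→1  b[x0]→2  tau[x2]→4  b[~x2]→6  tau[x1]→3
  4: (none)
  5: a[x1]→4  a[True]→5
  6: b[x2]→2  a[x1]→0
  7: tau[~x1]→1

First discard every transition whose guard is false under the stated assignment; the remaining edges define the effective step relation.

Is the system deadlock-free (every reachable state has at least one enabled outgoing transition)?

Answer: DEADLOCK-FREE

Working:
Reachable = {0,6}
  0: tau→6  [1 exit(s)]
  6: a→0  [1 exit(s)]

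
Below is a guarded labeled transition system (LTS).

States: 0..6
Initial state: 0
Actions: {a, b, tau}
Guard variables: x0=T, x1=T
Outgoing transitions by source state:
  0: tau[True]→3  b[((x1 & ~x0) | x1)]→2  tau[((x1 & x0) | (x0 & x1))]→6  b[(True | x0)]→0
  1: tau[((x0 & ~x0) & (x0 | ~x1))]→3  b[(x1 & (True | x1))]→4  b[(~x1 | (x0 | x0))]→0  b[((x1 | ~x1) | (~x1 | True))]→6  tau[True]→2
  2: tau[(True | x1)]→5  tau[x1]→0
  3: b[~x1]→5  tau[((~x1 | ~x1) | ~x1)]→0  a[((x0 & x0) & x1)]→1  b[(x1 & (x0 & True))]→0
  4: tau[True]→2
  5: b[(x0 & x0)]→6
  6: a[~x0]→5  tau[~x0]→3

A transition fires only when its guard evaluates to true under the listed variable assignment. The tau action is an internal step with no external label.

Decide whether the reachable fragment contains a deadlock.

Answer: DEADLOCK at state 6

Analysis:
Reach set: {0,1,2,3,4,5,6}
  0: b→0  b→2  tau→3  tau→6  [4 exit(s)]
  1: b→0  b→4  b→6  tau→2  [4 exit(s)]
  2: tau→0  tau→5  [2 exit(s)]
  3: a→1  b→0  [2 exit(s)]
  4: tau→2  [1 exit(s)]
  5: b→6  [1 exit(s)]
  6: ∅  [deadlock]
trace reaching 6: tau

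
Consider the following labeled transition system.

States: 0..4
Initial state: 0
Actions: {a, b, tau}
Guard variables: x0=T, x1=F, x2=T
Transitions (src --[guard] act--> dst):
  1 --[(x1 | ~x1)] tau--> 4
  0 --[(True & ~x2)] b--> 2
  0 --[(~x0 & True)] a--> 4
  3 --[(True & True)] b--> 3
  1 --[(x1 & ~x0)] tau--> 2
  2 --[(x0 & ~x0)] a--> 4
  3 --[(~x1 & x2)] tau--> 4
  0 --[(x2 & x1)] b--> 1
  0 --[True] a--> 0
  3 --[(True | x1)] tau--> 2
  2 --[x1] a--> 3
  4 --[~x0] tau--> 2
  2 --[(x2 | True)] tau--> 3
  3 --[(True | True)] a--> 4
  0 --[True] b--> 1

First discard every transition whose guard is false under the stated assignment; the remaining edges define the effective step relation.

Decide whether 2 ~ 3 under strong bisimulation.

Bisimulation quotient by refinement:
  π0 = {{0,1,2,3,4}}
  π1 = {{0},{1,2},{3},{4}}
  π2 = {{0},{1},{2},{3},{4}}
Fixed point at round 3; 5 class(es).
class of 2: {2}; class of 3: {3}

Answer: NOT BISIMILAR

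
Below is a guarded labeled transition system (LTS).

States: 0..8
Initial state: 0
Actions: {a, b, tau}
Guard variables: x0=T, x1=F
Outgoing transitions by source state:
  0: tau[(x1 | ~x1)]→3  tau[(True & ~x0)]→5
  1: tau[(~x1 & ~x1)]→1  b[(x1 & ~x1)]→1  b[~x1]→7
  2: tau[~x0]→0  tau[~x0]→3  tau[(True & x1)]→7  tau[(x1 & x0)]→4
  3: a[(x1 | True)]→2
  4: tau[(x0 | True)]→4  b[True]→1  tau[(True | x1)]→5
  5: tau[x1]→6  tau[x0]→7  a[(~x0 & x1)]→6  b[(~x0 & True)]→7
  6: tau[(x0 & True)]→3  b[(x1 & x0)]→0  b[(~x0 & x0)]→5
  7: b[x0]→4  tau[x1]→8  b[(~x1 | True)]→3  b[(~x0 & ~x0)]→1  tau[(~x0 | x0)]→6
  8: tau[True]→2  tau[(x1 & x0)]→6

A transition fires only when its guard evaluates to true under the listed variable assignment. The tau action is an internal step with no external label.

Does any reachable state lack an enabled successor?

R = {0,2,3}
  0: tau→3  [1 exit(s)]
  2: ∅  [no exit]
  3: a→2  [1 exit(s)]
trace reaching 2: tau·a

Answer: DEADLOCK at state 2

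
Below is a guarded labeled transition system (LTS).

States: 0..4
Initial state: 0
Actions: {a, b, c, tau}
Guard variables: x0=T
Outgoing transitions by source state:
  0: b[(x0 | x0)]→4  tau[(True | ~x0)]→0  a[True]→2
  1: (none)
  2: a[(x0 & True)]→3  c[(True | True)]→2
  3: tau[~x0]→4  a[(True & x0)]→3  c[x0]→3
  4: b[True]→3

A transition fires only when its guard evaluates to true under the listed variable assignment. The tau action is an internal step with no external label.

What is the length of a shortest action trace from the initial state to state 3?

BFS to 3:
  depth 0: {0}
  depth 1: {2,4}
  depth 2: {3}
first hit 3 at d=2 via a·a

Answer: 2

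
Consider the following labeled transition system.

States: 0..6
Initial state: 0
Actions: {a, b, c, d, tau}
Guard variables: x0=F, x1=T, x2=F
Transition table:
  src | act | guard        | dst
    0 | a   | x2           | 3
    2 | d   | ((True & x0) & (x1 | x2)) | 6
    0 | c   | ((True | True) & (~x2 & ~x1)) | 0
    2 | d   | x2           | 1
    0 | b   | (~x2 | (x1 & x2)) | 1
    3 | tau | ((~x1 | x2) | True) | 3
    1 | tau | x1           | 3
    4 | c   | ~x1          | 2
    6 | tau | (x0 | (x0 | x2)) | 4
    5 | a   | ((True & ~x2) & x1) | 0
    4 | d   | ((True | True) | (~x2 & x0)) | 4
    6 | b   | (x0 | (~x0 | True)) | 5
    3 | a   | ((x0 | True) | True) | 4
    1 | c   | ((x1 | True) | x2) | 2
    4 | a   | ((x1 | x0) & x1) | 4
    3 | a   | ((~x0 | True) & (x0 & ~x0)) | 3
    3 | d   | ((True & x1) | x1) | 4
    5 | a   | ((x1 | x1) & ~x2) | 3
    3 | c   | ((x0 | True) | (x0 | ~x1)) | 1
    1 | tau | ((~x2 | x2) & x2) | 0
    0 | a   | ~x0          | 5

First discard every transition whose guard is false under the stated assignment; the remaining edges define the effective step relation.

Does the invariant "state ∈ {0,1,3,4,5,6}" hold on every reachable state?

Inv-set: {0,1,3,4,5,6}
Reachable = {0,1,2,3,4,5}
  0: safe
  1: safe
  2: ✗ unsafe
  3: safe
  4: safe
  5: safe
counterexample path to 2: b·c

Answer: INVARIANT VIOLATED at state 2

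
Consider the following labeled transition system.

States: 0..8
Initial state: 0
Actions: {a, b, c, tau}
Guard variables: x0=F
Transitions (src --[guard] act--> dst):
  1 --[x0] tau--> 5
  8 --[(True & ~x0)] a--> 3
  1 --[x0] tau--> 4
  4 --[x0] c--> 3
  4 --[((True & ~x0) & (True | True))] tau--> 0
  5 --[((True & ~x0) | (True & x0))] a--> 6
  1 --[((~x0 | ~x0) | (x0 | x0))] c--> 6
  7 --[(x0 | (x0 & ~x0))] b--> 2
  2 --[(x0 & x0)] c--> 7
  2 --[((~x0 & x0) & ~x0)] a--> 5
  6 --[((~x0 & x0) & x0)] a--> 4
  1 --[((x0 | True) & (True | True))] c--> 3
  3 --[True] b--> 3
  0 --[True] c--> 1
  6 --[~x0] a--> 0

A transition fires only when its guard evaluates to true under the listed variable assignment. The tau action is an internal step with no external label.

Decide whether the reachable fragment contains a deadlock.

R = {0,1,3,6}
  0: c→1  [1 exit(s)]
  1: c→3  c→6  [2 exit(s)]
  3: b→3  [1 exit(s)]
  6: a→0  [1 exit(s)]

Answer: DEADLOCK-FREE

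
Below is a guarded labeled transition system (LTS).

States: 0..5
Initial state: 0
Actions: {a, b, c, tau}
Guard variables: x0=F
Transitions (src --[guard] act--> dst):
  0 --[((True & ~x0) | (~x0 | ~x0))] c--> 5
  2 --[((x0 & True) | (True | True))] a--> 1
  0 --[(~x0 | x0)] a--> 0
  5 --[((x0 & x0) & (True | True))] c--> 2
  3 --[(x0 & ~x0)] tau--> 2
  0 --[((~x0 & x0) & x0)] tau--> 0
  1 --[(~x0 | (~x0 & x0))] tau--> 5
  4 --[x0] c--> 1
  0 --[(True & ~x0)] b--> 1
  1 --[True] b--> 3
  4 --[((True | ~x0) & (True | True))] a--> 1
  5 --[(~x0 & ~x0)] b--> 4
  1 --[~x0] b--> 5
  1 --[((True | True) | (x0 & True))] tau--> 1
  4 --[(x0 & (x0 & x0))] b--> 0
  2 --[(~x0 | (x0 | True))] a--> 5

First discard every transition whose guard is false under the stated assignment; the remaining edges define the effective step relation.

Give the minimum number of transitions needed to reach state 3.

Answer: 2

Analysis:
Layered search for 3:
  L0 = {0}
  L1 = {1,5}
  L2 = {3,4}
depth(3)=2, e.g. b·b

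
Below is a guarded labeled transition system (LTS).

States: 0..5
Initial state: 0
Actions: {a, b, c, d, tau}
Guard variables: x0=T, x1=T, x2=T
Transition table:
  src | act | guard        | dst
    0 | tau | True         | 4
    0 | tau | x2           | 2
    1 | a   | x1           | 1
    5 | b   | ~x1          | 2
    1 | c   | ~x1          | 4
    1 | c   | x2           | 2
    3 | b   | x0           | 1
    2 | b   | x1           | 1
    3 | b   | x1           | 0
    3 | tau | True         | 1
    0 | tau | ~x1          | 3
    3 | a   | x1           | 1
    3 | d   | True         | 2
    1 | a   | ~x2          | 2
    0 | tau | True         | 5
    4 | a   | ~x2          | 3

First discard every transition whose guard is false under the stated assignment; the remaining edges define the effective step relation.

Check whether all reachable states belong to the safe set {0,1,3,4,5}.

Answer: INVARIANT VIOLATED at state 2

Trace:
Safe = {0,1,3,4,5}
R = {0,1,2,4,5}
  0: ok
  1: ok
  2: ✗ unsafe
  4: ok
  5: ok
counterexample path to 2: tau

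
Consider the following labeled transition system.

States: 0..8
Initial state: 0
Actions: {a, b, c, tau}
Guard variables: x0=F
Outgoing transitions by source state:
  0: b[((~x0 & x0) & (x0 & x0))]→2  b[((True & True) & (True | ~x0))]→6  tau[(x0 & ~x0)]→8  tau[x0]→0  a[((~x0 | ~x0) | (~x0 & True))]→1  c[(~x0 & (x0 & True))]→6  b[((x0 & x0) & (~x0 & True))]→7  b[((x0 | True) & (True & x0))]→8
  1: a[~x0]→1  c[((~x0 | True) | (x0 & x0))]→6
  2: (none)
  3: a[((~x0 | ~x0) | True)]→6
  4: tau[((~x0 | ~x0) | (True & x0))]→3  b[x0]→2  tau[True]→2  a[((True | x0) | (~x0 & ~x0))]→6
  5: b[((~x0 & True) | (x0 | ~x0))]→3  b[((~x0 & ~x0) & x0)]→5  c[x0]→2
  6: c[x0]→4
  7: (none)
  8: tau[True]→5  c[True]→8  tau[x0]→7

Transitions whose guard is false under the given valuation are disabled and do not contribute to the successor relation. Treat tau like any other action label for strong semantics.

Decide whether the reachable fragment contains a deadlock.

Answer: DEADLOCK at state 6

Analysis:
Reach set: {0,1,6}
  0: a→1  b→6  [2 exit(s)]
  1: a→1  c→6  [2 exit(s)]
  6: ∅  [no exit]
Path to 6: b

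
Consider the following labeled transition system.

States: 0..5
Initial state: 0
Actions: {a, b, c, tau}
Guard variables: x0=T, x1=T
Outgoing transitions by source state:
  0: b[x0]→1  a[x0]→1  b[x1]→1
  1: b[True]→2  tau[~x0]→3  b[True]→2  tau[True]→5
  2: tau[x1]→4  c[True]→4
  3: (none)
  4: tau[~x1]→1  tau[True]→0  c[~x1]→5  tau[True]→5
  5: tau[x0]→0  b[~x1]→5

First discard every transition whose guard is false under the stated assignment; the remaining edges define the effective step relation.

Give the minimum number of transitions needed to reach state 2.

Breadth-first toward 2:
  L0 = {0}
  L1 = {1}
  L2 = {2,5}
first hit 2 at d=2 via a·b

Answer: 2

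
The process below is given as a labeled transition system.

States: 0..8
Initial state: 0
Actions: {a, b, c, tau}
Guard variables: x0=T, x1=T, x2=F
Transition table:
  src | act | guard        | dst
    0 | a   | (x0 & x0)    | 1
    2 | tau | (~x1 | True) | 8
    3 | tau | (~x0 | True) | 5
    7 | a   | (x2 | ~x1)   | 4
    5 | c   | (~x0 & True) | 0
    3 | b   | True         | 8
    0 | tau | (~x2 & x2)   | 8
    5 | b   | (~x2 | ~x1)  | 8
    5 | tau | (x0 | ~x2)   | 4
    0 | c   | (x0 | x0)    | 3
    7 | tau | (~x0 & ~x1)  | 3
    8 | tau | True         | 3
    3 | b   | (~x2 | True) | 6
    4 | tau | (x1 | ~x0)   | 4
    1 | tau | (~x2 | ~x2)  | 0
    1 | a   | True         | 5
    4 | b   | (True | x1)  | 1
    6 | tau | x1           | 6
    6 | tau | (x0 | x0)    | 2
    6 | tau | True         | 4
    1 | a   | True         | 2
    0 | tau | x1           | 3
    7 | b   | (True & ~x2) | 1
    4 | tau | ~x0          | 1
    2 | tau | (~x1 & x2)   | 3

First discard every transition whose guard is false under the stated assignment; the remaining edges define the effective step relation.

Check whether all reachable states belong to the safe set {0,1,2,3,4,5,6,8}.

Answer: INVARIANT HOLDS

Working:
Inv-set: {0,1,2,3,4,5,6,8}
R = {0,1,2,3,4,5,6,8}
  0: ✓
  1: ✓
  2: ✓
  3: ✓
  4: ✓
  5: ✓
  6: ✓
  8: ✓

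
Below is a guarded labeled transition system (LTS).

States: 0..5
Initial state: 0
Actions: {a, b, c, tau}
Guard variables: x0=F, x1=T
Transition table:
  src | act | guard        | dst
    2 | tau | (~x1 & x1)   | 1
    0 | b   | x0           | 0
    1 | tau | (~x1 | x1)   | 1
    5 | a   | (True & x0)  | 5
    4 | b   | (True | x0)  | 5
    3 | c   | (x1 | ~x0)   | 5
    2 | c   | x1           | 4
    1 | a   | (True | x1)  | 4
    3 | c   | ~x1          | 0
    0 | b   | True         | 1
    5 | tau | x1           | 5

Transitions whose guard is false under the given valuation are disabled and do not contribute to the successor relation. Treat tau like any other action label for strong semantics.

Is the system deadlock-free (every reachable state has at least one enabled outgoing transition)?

Answer: DEADLOCK-FREE

Analysis:
R = {0,1,4,5}
  0: b→1  [1 out]
  1: a→4  tau→1  [2 out]
  4: b→5  [1 out]
  5: tau→5  [1 out]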